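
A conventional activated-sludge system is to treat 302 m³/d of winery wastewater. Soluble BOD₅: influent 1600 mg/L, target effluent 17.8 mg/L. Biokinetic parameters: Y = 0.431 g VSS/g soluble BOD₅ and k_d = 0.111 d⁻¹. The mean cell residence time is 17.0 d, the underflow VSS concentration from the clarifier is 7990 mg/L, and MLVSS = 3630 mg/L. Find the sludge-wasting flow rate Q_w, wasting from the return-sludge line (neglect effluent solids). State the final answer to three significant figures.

Q_w ≈ 8.93 m³/d

From the SRT design equation V = Y Q (S₀−S) θ_c / [X (1 + k_d θ_c)] = 0.431 × 302 × (1600 − 17.8) × 17.0 / [3630 × (1 + 0.111 × 17.0)] = 3.5×10^6 / 10480 = 334.1 m³.
Q_w = (V·X)/(θ_c X_r) = 334.1 × 3630 / (17.0 × 7990) = 8.928 m³/d.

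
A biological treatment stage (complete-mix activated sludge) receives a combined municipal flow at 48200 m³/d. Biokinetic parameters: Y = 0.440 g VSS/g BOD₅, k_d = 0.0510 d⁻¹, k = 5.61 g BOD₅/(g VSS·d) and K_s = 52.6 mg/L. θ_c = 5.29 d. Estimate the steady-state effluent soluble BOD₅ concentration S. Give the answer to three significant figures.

S ≈ 5.67 mg/L

Effluent substrate depends only on kinetics and SRT: S = K_s(1 + k_d θ_c) / [θ_c(Yk − k_d) − 1] = 52.6 × (1 + 0.0510 × 5.29) / [5.29 × (0.440 × 5.61 − 0.0510) − 1] = 66.79 / 11.79 = 5.666 mg/L.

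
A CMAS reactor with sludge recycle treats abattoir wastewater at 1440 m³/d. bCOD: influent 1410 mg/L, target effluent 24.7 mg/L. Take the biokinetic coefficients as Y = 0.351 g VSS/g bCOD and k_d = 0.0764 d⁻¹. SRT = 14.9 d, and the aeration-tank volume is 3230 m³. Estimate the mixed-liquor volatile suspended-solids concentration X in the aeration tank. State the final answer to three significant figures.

Solving the biomass balance for X: X = Y Q (S₀−S) θ_c / [V (1+k_d θ_c)] = 0.351 × 1440 × (1410 − 24.7) × 14.9 / [3230 × (1 + 0.0764 × 14.9)] = 1510 mg/L.

X ≈ 1510 mg/L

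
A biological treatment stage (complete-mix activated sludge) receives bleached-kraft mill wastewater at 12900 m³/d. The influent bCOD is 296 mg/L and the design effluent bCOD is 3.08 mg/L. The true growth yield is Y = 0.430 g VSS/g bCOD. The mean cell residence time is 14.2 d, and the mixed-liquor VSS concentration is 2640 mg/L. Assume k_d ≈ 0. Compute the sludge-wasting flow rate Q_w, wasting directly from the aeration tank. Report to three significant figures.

With k_d = 0 the design equation reduces to V = Y Q (S₀−S) θ_c / X = 0.430 × 12900 × (296 − 3.08) × 14.2 / 2640 = 8740 m³.
For wasting at MLVSS concentration, Q_w = V/θ_c = 8740/14.2 = 615.5 m³/d.

Q_w ≈ 615 m³/d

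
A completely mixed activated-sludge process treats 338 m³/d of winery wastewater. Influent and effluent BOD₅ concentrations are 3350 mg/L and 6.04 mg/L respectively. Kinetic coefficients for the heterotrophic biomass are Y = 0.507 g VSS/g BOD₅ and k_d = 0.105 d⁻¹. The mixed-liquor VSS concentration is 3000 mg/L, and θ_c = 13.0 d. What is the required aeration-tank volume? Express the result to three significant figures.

Rearranging the biomass balance for a CMAS with decay, V = Y·Q·ΔS·θ_c / [X·(1+k_d θ_c)] = 0.507 × 338 × (3350 − 6.04) × 13.0 / [3000 × (1 + 0.105 × 13.0)] = 7.45×10^6 / 7095 = 1050 m³.

V ≈ 1050 m³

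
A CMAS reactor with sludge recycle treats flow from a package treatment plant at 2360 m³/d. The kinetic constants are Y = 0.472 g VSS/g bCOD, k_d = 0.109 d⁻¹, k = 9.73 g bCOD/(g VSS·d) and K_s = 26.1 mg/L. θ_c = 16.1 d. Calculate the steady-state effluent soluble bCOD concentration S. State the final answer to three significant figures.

S ≈ 1.01 mg/L

From the Monod/SRT balance for a CMAS, S = K_s·(1+k_d θ_c)/[θ_c·(Y k − k_d) − 1] = 26.1 × (1 + 0.109 × 16.1) / [16.1 × (0.472 × 9.73 − 0.109) − 1] = 71.90 / 71.19 = 1.010 mg/L.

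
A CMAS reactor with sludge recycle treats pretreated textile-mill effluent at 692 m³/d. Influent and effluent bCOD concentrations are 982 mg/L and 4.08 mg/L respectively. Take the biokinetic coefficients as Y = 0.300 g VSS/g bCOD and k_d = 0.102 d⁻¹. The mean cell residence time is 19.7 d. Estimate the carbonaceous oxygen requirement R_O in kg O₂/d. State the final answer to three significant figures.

Observed yield with endogenous decay: Y_obs = Y / (1 + k_d·θ_c) = 0.300 / (1 + 0.102 × 19.7) = 0.300 / 3.009 = 0.09969 g VSS/g bCOD.
Mass of bCOD removed per day: Q(S₀ − S) = 692 × 977.9 g/m³ = 676.7 kg/d.
P_X = Y_obs·Q·(S₀ − S) = 0.09969 × 676.7 = 67.46 kg VSS/d.
R_O = Q·(S₀ − S) − 1.42·P_X = 676.7 − 1.42 × 67.46 = 580.9 kg O₂/d.

R_O ≈ 581 kg O₂/d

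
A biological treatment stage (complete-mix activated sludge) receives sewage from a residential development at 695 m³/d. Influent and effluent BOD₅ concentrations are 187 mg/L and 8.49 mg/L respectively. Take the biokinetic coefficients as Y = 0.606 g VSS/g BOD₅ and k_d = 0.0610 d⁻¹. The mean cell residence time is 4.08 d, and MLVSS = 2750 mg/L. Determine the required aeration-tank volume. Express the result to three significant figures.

Rearranging the biomass balance for a CMAS with decay, V = Y·Q·ΔS·θ_c / [X·(1+k_d θ_c)] = 0.606 × 695 × (187 − 8.49) × 4.08 / [2750 × (1 + 0.0610 × 4.08)] = 3.07×10^5 / 3434 = 89.32 m³.

V ≈ 89.3 m³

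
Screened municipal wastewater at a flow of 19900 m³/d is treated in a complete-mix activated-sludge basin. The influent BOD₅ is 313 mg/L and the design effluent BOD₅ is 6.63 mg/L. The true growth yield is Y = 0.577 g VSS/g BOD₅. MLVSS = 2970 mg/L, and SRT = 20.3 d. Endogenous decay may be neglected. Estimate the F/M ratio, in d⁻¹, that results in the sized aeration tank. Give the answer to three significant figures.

With k_d = 0 the design equation reduces to V = Y Q (S₀−S) θ_c / X = 0.577 × 19900 × (313 − 6.63) × 20.3 / 2970 = 24044 m³.
F/M = applied load / biomass = Q·S₀/(V·X) = 19900 × 313 / (24044 × 2970) = 0.08722 d⁻¹.

F/M ≈ 0.0872 d⁻¹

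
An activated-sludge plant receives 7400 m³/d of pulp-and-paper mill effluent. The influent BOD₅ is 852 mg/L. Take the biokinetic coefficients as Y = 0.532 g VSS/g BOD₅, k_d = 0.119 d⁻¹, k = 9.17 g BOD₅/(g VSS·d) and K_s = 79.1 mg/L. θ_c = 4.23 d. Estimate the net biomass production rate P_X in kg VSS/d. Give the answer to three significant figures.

P_X ≈ 2210 kg VSS/d

Effluent substrate depends only on kinetics and SRT: S = K_s(1 + k_d θ_c) / [θ_c(Yk − k_d) − 1] = 79.1 × (1 + 0.119 × 4.23) / [4.23 × (0.532 × 9.17 − 0.119) − 1] = 118.9 / 19.13 = 6.215 mg/L.
Correct the yield for decay: Y_obs = Y/(1 + k_d θ_c) = 0.532 / (1 + 0.119 × 4.23) = 0.532 / 1.503 = 0.3539.
Q·(S₀ − S) = 7400 × (852 − 6.22) × 10⁻³ = 6259 kg/d removed.
Biomass produced: P_X = Y_obs·Q·ΔS = 0.3539 × 6259 ≈ 2215 kg VSS/d.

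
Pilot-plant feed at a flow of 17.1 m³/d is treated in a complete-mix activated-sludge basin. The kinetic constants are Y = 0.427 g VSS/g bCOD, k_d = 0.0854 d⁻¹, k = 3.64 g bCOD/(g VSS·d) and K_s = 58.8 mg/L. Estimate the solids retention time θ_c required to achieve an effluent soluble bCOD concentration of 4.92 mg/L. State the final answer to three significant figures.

θ_c ≈ 28.9 d

At the target effluent, Y k S/(K_s+S) = 0.427×3.64×4.92/63.72 = 0.1200 d⁻¹.
1/θ_c = 0.1200 − 0.0854 = 0.03461 d⁻¹, so θ_c = 28.89 d.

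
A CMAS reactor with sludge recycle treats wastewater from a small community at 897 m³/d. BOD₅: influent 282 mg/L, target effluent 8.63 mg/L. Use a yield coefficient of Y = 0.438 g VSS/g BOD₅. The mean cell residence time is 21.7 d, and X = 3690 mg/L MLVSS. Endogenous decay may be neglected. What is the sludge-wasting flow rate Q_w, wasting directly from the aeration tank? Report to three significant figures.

Q_w ≈ 29.1 m³/d

Biomass mass balance (decay neglected): V·X = Y·Q·(S₀ − S)·θ_c, so V = 0.438 × 897 × (282 − 8.63) × 21.7 / 3690 = 631.6 m³.
Wasting from the aeration tank: Q_w = V / θ_c = 631.6 / 21.7 = 29.11 m³/d.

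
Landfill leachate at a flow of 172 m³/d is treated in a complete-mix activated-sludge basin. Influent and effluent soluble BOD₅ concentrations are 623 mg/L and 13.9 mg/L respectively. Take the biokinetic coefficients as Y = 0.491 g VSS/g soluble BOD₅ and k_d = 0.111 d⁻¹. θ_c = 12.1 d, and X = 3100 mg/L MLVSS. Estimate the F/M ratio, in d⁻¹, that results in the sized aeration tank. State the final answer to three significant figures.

F/M ≈ 0.403 d⁻¹

From the SRT design equation V = Y Q (S₀−S) θ_c / [X (1 + k_d θ_c)] = 0.491 × 172 × (623 − 13.9) × 12.1 / [3100 × (1 + 0.111 × 12.1)] = 6.22×10^5 / 7264 = 85.69 m³.
F/M = applied load / biomass = Q·S₀/(V·X) = 172 × 623 / (85.69 × 3100) = 0.4034 d⁻¹.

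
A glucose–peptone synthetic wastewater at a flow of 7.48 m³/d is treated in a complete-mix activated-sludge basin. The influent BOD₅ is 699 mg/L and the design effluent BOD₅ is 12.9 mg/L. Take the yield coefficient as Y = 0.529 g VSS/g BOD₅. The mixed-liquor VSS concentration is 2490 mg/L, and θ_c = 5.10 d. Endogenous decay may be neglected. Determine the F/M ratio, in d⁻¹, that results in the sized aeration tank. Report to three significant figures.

With k_d = 0 the design equation reduces to V = Y Q (S₀−S) θ_c / X = 0.529 × 7.48 × (699 − 12.9) × 5.10 / 2490 = 5.561 m³.
F/M = Q·S₀ / (V·X) = 7.48 × 699 / (5.561 × 2490) = 0.3776 g BOD₅·(g VSS·d)⁻¹.

F/M ≈ 0.378 d⁻¹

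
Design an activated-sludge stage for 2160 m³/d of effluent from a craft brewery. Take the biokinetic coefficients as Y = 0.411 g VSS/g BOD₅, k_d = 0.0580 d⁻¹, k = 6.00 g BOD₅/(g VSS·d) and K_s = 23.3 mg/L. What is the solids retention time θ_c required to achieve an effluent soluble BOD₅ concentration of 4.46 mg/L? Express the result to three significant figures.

At the target effluent, Y k S/(K_s+S) = 0.411×6.00×4.46/27.76 = 0.3962 d⁻¹.
θ_c = 1/(μ − k_d) = 1/(0.3962 − 0.0580) = 1/0.3382 = 2.957 d.

θ_c ≈ 2.96 d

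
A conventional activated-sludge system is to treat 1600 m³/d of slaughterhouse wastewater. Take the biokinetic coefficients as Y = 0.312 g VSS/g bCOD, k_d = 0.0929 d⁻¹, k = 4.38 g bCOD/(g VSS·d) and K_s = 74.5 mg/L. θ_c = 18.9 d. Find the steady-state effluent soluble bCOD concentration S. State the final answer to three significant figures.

From the Monod/SRT balance for a CMAS, S = K_s·(1+k_d θ_c)/[θ_c·(Y k − k_d) − 1] = 74.5 × (1 + 0.0929 × 18.9) / [18.9 × (0.312 × 4.38 − 0.0929) − 1] = 205.3 / 23.07 = 8.899 mg/L.

S ≈ 8.90 mg/L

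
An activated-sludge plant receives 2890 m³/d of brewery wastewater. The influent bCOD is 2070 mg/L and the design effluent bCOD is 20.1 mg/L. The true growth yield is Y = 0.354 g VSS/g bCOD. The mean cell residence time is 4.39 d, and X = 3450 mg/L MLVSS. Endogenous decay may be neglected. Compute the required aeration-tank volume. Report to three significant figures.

Biomass mass balance (decay neglected): V·X = Y·Q·(S₀ − S)·θ_c, so V = 0.354 × 2890 × (2070 − 20.1) × 4.39 / 3450 = 2669 m³.

V ≈ 2670 m³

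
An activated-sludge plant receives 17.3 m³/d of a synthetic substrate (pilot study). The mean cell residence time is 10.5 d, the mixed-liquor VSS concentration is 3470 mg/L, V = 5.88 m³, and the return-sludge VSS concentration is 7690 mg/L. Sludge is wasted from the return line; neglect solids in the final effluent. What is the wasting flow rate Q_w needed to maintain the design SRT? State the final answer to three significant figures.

θ_c = V·X/(Q_w·X_r) when wasting from the recycle, so Q_w = V·X/(θ_c·X_r) = 5.880 × 3470 / (10.5 × 7690) = 0.2527 m³/d.

Q_w ≈ 0.253 m³/d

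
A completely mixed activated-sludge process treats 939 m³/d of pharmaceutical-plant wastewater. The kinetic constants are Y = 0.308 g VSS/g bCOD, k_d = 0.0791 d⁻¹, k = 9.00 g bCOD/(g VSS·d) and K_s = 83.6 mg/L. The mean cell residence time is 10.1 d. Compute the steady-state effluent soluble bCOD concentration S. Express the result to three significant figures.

S ≈ 5.74 mg/L

For a completely mixed reactor with recycle the Lawrence–McCarty relation gives S = K_s·(1 + k_d·θ_c) / [θ_c·(Y·k − k_d) − 1] = 83.6 × (1 + 0.0791 × 10.1) / [10.1 × (0.308 × 9.00 − 0.0791) − 1] = 150.4 / 26.20 = 5.740 mg/L.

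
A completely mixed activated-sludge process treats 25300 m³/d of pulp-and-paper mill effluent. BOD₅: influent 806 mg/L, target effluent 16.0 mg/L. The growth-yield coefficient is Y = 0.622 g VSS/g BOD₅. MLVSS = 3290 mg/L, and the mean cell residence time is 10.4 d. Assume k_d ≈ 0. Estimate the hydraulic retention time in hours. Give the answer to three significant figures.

With k_d = 0 the design equation reduces to V = Y Q (S₀−S) θ_c / X = 0.622 × 25300 × (806 − 16.0) × 10.4 / 3290 = 39298 m³.
Hydraulic retention time τ = V/Q = 39298 / 25300 = 1.553 d = 37.28 h.

τ ≈ 37.3 h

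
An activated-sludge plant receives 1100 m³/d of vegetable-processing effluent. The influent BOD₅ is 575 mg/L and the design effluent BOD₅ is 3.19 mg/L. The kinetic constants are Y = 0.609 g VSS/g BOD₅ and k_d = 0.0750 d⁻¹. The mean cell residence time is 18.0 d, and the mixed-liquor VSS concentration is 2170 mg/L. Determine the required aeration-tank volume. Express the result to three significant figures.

V ≈ 1350 m³

Steady-state biomass mass balance: V·X·(1 + k_d·θ_c) = Y·Q·(S₀ − S)·θ_c, so V = 0.609 × 1100 × (575 − 3.19) × 18.0 / [2170 × (1 + 0.0750 × 18.0)] = 6.89×10^6 / 5099 = 1352 m³.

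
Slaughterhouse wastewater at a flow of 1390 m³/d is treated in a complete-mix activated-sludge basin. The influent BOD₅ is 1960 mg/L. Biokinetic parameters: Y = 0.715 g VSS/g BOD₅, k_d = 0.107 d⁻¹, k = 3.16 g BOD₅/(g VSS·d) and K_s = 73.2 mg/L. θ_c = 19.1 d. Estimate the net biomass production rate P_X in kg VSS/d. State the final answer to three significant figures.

P_X ≈ 638 kg VSS/d

For a completely mixed reactor with recycle the Lawrence–McCarty relation gives S = K_s·(1 + k_d·θ_c) / [θ_c·(Y·k − k_d) − 1] = 73.2 × (1 + 0.107 × 19.1) / [19.1 × (0.715 × 3.16 − 0.107) − 1] = 222.8 / 40.11 = 5.555 mg/L.
Correct the yield for decay: Y_obs = Y/(1 + k_d θ_c) = 0.715 / (1 + 0.107 × 19.1) = 0.715 / 3.044 = 0.2349.
Mass of BOD₅ removed per day: Q(S₀ − S) = 1390 × 1954 g/m³ = 2717 kg/d.
Net biomass production P_X = Y_obs × Q·(S₀ − S) = 0.2349 × 2717 = 638.2 kg VSS/d.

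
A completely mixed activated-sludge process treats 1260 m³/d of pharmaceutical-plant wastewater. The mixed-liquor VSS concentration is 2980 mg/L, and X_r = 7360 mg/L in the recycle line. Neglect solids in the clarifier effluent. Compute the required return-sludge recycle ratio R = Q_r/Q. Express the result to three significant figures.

R ≈ 0.680

R = Q_r/Q = X/(X_r − X) = 2980 / (7360 − 2980) = 0.6804.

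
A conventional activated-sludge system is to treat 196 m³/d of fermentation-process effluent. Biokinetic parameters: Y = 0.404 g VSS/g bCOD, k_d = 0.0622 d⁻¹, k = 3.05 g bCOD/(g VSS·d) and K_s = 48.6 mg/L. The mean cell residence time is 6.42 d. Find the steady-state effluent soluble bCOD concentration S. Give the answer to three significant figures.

S ≈ 10.4 mg/L

Effluent substrate depends only on kinetics and SRT: S = K_s(1 + k_d θ_c) / [θ_c(Yk − k_d) − 1] = 48.6 × (1 + 0.0622 × 6.42) / [6.42 × (0.404 × 3.05 − 0.0622) − 1] = 68.01 / 6.511 = 10.44 mg/L.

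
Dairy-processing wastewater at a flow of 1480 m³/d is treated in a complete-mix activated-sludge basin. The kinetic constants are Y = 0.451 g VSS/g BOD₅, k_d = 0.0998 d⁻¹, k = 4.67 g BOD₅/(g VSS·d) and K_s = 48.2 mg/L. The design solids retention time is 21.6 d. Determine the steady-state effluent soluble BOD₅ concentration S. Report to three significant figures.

S ≈ 3.59 mg/L

From the Monod/SRT balance for a CMAS, S = K_s·(1+k_d θ_c)/[θ_c·(Y k − k_d) − 1] = 48.2 × (1 + 0.0998 × 21.6) / [21.6 × (0.451 × 4.67 − 0.0998) − 1] = 152.1 / 42.34 = 3.593 mg/L.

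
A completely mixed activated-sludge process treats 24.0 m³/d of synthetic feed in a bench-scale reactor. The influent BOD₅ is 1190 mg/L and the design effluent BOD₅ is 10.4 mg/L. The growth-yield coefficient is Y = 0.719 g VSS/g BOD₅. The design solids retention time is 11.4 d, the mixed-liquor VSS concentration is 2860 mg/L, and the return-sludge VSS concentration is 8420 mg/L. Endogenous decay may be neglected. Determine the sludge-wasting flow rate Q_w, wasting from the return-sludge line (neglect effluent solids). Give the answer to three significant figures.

Q_w ≈ 2.42 m³/d

Biomass mass balance (decay neglected): V·X = Y·Q·(S₀ − S)·θ_c, so V = 0.719 × 24.0 × (1190 − 10.4) × 11.4 / 2860 = 81.14 m³.
θ_c = V·X/(Q_w·X_r) when wasting from the recycle, so Q_w = V·X/(θ_c·X_r) = 81.14 × 2860 / (11.4 × 8420) = 2.417 m³/d.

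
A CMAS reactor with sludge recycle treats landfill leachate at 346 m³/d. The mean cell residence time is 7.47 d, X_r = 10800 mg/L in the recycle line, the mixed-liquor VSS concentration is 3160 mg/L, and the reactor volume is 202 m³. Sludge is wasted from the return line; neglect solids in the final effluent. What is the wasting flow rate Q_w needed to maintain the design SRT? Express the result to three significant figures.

Q_w ≈ 7.91 m³/d

Q_w = (V·X)/(θ_c X_r) = 202.0 × 3160 / (7.47 × 10800) = 7.912 m³/d.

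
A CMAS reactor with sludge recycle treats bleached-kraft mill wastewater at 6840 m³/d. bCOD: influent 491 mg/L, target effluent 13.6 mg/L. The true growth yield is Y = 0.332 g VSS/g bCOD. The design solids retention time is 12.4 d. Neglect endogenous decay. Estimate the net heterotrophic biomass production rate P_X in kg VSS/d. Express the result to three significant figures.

P_X ≈ 1080 kg VSS/d

Since k_d ≈ 0, Y_obs = Y = 0.332 g VSS/g bCOD.
ΔS = 491 − 13.6 = 477.4 mg/L, so the substrate removal rate is 6840 × 477.4/1000 = 3265 kg bCOD/d.
Biomass produced: P_X = Y_obs·Q·ΔS = 0.3320 × 3265 ≈ 1084 kg VSS/d.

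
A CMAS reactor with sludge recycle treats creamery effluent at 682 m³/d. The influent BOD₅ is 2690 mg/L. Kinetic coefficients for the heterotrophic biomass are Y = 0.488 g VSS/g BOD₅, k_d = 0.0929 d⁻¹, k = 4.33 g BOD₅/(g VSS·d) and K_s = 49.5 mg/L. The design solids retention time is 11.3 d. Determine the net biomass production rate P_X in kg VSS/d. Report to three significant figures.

P_X ≈ 436 kg VSS/d

For a completely mixed reactor with recycle the Lawrence–McCarty relation gives S = K_s·(1 + k_d·θ_c) / [θ_c·(Y·k − k_d) − 1] = 49.5 × (1 + 0.0929 × 11.3) / [11.3 × (0.488 × 4.33 − 0.0929) − 1] = 101.5 / 21.83 = 4.648 mg/L.
Observed yield with endogenous decay: Y_obs = Y / (1 + k_d·θ_c) = 0.488 / (1 + 0.0929 × 11.3) = 0.488 / 2.050 = 0.2381 g VSS/g BOD₅.
Mass of BOD₅ removed per day: Q(S₀ − S) = 682 × 2685 g/m³ = 1831 kg/d.
P_X = Y_obs · Q(S₀ − S) = 0.2381 × 1831 = 436.0 kg VSS/d.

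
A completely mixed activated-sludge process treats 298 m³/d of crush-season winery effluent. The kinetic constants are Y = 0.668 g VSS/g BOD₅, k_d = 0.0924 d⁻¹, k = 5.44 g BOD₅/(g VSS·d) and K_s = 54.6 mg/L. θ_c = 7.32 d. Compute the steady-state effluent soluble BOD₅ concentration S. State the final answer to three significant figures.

S ≈ 3.67 mg/L

From the Monod/SRT balance for a CMAS, S = K_s·(1+k_d θ_c)/[θ_c·(Y k − k_d) − 1] = 54.6 × (1 + 0.0924 × 7.32) / [7.32 × (0.668 × 5.44 − 0.0924) − 1] = 91.53 / 24.92 = 3.672 mg/L.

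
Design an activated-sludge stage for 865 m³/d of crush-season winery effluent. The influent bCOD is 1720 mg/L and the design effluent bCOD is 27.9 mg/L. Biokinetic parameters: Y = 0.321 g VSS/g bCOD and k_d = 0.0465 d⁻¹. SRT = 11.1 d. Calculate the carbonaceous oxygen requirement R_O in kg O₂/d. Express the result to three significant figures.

R_O ≈ 1020 kg O₂/d

Correct the yield for decay: Y_obs = Y/(1 + k_d θ_c) = 0.321 / (1 + 0.0465 × 11.1) = 0.321 / 1.516 = 0.2117.
Mass of bCOD removed per day: Q(S₀ − S) = 865 × 1692 g/m³ = 1464 kg/d.
Net sludge production P_X = 0.2117 × 1464 = 309.9 kg VSS/d.
Carbonaceous O₂ demand = substrate oxidised − cell-mass equivalent = 1464 − 1.42 × 309.9 = 1024 kg O₂/d.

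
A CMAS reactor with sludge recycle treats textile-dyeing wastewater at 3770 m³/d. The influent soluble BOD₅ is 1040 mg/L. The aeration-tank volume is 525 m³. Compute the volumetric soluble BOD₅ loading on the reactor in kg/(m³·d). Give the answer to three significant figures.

L_v ≈ 7.47 kg soluble BOD₅/(m³·d)

Applied soluble BOD₅ load per unit volume = Q·S₀/V = (3770 × 1040/1000)/525.0 = 7.468 kg soluble BOD₅·m⁻³·d⁻¹.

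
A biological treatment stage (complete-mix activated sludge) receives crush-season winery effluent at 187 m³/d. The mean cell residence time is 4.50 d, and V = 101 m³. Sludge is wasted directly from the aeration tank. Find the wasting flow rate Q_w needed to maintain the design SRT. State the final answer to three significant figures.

Q_w ≈ 22.4 m³/d

Wasting from the aeration tank: Q_w = V / θ_c = 101.0 / 4.50 = 22.44 m³/d.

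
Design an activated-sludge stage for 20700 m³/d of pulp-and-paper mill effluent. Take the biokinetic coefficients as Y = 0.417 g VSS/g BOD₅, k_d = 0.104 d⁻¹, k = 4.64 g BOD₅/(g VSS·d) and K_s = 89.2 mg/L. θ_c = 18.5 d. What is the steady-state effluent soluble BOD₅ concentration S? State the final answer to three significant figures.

S ≈ 7.93 mg/L

For a completely mixed reactor with recycle the Lawrence–McCarty relation gives S = K_s·(1 + k_d·θ_c) / [θ_c·(Y·k − k_d) − 1] = 89.2 × (1 + 0.104 × 18.5) / [18.5 × (0.417 × 4.64 − 0.104) − 1] = 260.8 / 32.87 = 7.935 mg/L.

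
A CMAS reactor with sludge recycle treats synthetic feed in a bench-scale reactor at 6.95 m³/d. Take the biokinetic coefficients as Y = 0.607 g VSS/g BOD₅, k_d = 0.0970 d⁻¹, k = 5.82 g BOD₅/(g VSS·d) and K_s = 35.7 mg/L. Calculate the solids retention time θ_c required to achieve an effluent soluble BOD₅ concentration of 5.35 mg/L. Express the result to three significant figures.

θ_c ≈ 2.75 d

Specific growth rate at S = 5.35 mg/L: μ = YkS/(K_s+S) = 0.607·5.82·5.35/(35.7+5.35) = 0.4604 d⁻¹.
1/θ_c = 0.4604 − 0.0970 = 0.3634 d⁻¹, so θ_c = 2.752 d.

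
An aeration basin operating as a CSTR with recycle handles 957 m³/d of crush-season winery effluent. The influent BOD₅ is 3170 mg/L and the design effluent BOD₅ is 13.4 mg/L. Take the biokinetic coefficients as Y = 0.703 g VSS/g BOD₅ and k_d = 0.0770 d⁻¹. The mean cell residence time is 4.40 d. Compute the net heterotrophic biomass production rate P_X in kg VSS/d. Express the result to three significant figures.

Observed yield with endogenous decay: Y_obs = Y / (1 + k_d·θ_c) = 0.703 / (1 + 0.0770 × 4.40) = 0.703 / 1.339 = 0.5251 g VSS/g BOD₅.
Substrate removed = Q·(S₀ − S) = 957 m³/d × (3170 − 13.4) g/m³ = 3.02×10^6 g/d = 3021 kg/d.
P_X = Y_obs · Q(S₀ − S) = 0.5251 × 3021 = 1586 kg VSS/d.

P_X ≈ 1590 kg VSS/d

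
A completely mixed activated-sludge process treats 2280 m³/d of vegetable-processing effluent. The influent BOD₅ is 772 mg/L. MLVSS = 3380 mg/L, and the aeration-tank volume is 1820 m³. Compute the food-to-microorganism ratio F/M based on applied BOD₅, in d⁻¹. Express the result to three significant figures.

F/M ≈ 0.286 d⁻¹

Food-to-microorganism ratio F/M = Q S₀ / (V X) = 2280 × 772 / (1820 × 3380) = 0.2861 d⁻¹.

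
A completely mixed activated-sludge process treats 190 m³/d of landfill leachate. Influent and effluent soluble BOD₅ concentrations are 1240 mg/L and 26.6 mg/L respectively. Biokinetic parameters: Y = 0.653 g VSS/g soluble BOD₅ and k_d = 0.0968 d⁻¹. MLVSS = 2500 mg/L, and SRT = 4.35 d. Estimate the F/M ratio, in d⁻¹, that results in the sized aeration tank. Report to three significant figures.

Rearranging the biomass balance for a CMAS with decay, V = Y·Q·ΔS·θ_c / [X·(1+k_d θ_c)] = 0.653 × 190 × (1240 − 26.6) × 4.35 / [2500 × (1 + 0.0968 × 4.35)] = 6.55×10^5 / 3553 = 184.3 m³.
F/M = Q·S₀ / (V·X) = 190 × 1240 / (184.3 × 2500) = 0.5113 g soluble BOD₅·(g VSS·d)⁻¹.

F/M ≈ 0.511 d⁻¹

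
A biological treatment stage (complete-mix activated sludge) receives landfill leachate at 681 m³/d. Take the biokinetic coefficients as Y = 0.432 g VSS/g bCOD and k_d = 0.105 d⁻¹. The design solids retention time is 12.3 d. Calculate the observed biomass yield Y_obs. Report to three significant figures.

Y_obs = Y / (1 + k_d θ_c) = 0.432 / (1 + 0.105 × 12.3) = 0.432 / 2.292 = 0.1885.

Y_obs ≈ 0.189 g VSS/g bCOD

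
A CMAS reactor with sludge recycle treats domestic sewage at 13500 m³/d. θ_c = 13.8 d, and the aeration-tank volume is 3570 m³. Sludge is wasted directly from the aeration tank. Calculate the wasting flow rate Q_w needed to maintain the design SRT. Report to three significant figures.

Q_w ≈ 259 m³/d

For wasting at MLVSS concentration, Q_w = V/θ_c = 3570/13.8 = 258.7 m³/d.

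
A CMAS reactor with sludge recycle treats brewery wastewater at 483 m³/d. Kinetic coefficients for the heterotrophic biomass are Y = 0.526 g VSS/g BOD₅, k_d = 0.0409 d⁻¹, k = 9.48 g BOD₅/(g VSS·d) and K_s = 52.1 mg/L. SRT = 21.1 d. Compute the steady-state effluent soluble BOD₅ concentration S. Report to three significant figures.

From the Monod/SRT balance for a CMAS, S = K_s·(1+k_d θ_c)/[θ_c·(Y k − k_d) − 1] = 52.1 × (1 + 0.0409 × 21.1) / [21.1 × (0.526 × 9.48 − 0.0409) − 1] = 97.06 / 103.4 = 0.9391 mg/L.

S ≈ 0.939 mg/L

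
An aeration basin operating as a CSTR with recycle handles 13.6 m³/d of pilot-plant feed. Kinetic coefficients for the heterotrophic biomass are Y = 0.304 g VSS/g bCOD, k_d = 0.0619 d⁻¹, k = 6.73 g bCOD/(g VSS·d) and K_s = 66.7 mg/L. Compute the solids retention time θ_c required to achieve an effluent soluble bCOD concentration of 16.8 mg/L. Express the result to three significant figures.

Specific growth rate at S = 16.8 mg/L: μ = YkS/(K_s+S) = 0.304·6.73·16.8/(66.7+16.8) = 0.4116 d⁻¹.
Then 1/θ_c = μ − k_d = 0.4116 − 0.0619 = 0.3497 d⁻¹, giving θ_c = 2.859 d.

θ_c ≈ 2.86 d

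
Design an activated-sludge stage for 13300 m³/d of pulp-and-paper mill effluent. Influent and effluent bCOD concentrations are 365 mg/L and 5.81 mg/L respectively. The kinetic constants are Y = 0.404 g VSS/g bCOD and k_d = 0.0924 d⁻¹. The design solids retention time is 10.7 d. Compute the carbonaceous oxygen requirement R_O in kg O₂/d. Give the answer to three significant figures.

R_O ≈ 3400 kg O₂/d

Correct the yield for decay: Y_obs = Y/(1 + k_d θ_c) = 0.404 / (1 + 0.0924 × 10.7) = 0.404 / 1.989 = 0.2031.
Mass of bCOD removed per day: Q(S₀ − S) = 13300 × 359.2 g/m³ = 4777 kg/d.
Net sludge production P_X = 0.2031 × 4777 = 970.5 kg VSS/d.
R_O = Q·(S₀ − S) − 1.42·P_X = 4777 − 1.42 × 970.5 = 3399 kg O₂/d.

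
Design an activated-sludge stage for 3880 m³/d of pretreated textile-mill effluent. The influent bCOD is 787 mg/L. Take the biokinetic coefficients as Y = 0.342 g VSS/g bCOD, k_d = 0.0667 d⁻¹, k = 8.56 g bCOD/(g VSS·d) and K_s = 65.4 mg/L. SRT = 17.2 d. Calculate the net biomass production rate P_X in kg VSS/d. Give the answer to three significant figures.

P_X ≈ 485 kg VSS/d

For a completely mixed reactor with recycle the Lawrence–McCarty relation gives S = K_s·(1 + k_d·θ_c) / [θ_c·(Y·k − k_d) − 1] = 65.4 × (1 + 0.0667 × 17.2) / [17.2 × (0.342 × 8.56 − 0.0667) − 1] = 140.4 / 48.21 = 2.913 mg/L.
Observed yield with endogenous decay: Y_obs = Y / (1 + k_d·θ_c) = 0.342 / (1 + 0.0667 × 17.2) = 0.342 / 2.147 = 0.1593 g VSS/g bCOD.
Mass of bCOD removed per day: Q(S₀ − S) = 3880 × 784.1 g/m³ = 3042 kg/d.
P_X = Y_obs · Q(S₀ − S) = 0.1593 × 3042 = 484.6 kg VSS/d.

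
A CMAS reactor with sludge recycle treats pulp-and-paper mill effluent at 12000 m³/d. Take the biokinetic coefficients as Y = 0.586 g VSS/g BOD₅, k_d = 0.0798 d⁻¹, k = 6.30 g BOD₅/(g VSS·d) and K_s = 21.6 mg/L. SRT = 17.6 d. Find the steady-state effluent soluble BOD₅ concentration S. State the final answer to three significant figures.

S ≈ 0.830 mg/L

For a completely mixed reactor with recycle the Lawrence–McCarty relation gives S = K_s·(1 + k_d·θ_c) / [θ_c·(Y·k − k_d) − 1] = 21.6 × (1 + 0.0798 × 17.6) / [17.6 × (0.586 × 6.30 − 0.0798) − 1] = 51.94 / 62.57 = 0.8300 mg/L.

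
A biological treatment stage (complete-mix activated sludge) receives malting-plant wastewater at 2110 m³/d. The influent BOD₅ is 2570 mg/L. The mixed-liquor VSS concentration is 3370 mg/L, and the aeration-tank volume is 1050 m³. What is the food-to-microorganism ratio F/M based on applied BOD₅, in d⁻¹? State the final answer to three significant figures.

F/M ≈ 1.53 d⁻¹

F/M = applied load / biomass = Q·S₀/(V·X) = 2110 × 2570 / (1050 × 3370) = 1.532 d⁻¹.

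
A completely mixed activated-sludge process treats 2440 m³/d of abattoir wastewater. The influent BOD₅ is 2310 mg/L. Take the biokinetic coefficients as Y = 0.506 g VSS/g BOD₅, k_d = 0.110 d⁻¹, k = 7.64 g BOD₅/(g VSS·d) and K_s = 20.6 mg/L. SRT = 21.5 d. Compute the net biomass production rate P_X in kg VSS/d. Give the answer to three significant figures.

P_X ≈ 847 kg VSS/d

From the Monod/SRT balance for a CMAS, S = K_s·(1+k_d θ_c)/[θ_c·(Y k − k_d) − 1] = 20.6 × (1 + 0.110 × 21.5) / [21.5 × (0.506 × 7.64 − 0.110) − 1] = 69.32 / 79.75 = 0.8692 mg/L.
Correct the yield for decay: Y_obs = Y/(1 + k_d θ_c) = 0.506 / (1 + 0.110 × 21.5) = 0.506 / 3.365 = 0.1504.
Substrate removed = Q·(S₀ − S) = 2440 m³/d × (2310 − 0.869) g/m³ = 5.63×10^6 g/d = 5634 kg/d.
Biomass produced: P_X = Y_obs·Q·ΔS = 0.1504 × 5634 ≈ 847.2 kg VSS/d.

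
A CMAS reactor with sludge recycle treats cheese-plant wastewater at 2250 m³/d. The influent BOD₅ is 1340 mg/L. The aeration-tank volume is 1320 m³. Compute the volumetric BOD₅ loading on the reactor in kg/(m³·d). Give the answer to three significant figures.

Volumetric loading L_v = Q·S₀ / V = 2250 × 1340 g/m³ / 1320 m³ = 2284 g/(m³·d) = 2.284 kg BOD₅/(m³·d).

L_v ≈ 2.28 kg BOD₅/(m³·d)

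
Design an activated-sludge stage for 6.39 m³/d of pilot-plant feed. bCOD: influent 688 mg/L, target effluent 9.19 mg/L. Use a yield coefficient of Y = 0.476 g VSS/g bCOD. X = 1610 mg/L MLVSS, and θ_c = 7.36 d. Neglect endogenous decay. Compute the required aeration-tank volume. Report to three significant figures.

V ≈ 9.44 m³

V·X = Y·Q·ΔS·θ_c gives V = 0.476 × 6.39 × (688 − 9.19) × 7.36 / 1610 = 9.439 m³.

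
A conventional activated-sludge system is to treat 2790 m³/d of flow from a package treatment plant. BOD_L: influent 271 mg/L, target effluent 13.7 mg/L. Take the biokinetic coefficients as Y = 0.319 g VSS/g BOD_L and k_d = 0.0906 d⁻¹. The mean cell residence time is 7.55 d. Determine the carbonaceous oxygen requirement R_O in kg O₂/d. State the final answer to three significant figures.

Observed yield with endogenous decay: Y_obs = Y / (1 + k_d·θ_c) = 0.319 / (1 + 0.0906 × 7.55) = 0.319 / 1.684 = 0.1894 g VSS/g BOD_L.
Substrate removed = Q·(S₀ − S) = 2790 m³/d × (271 − 13.7) g/m³ = 7.18×10^5 g/d = 717.9 kg/d.
Net sludge production P_X = 0.1894 × 717.9 = 136.0 kg VSS/d.
R_O = Q·ΔS − 1.42 P_X = 717.9 − 193.1 = 524.8 kg O₂/d.

R_O ≈ 525 kg O₂/d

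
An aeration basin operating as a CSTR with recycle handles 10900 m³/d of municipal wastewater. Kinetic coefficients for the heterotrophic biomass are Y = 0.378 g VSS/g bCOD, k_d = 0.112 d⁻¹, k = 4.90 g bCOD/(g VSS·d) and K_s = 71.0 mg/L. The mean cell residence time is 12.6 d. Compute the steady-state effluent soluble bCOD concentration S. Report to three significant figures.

Effluent substrate depends only on kinetics and SRT: S = K_s(1 + k_d θ_c) / [θ_c(Yk − k_d) − 1] = 71.0 × (1 + 0.112 × 12.6) / [12.6 × (0.378 × 4.90 − 0.112) − 1] = 171.2 / 20.93 = 8.181 mg/L.

S ≈ 8.18 mg/L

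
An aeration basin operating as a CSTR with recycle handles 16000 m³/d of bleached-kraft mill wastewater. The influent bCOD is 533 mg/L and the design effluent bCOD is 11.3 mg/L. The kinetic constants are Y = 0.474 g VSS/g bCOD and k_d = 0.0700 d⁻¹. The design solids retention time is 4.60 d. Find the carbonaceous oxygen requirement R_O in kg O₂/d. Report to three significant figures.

R_O ≈ 4100 kg O₂/d

Y_obs = Y / (1 + k_d θ_c) = 0.474 / (1 + 0.0700 × 4.60) = 0.474 / 1.322 = 0.3585.
ΔS = 533 − 11.3 = 521.7 mg/L, so the substrate removal rate is 16000 × 521.7/1000 = 8347 kg bCOD/d.
Biomass synthesised: P_X = Y_obs × 8347 = 2993 kg VSS/d.
R_O = Q·(S₀ − S) − 1.42·P_X = 8347 − 1.42 × 2993 = 4097 kg O₂/d.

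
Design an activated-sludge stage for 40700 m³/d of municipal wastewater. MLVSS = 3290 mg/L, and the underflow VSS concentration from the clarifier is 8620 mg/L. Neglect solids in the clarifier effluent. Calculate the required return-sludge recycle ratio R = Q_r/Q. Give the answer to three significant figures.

R = Q_r/Q = X/(X_r − X) = 3290 / (8620 − 3290) = 0.6173.

R ≈ 0.617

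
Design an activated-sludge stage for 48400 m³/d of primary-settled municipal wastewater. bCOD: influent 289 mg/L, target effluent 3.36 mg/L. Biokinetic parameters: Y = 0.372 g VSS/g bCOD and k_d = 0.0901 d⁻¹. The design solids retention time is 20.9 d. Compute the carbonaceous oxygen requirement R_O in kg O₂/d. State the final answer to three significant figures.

R_O ≈ 11300 kg O₂/d

Observed yield with endogenous decay: Y_obs = Y / (1 + k_d·θ_c) = 0.372 / (1 + 0.0901 × 20.9) = 0.372 / 2.883 = 0.1290 g VSS/g bCOD.
Q·(S₀ − S) = 48400 × (289 − 3.36) × 10⁻³ = 13825 kg/d removed.
P_X = Y_obs·Q·(S₀ − S) = 0.1290 × 13825 = 1784 kg VSS/d.
R_O = Q·(S₀ − S) − 1.42·P_X = 13825 − 1.42 × 1784 = 11292 kg O₂/d.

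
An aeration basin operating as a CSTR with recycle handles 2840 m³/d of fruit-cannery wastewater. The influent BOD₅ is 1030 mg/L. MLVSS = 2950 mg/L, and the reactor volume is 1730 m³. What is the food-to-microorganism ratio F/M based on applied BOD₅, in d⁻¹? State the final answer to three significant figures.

F/M ≈ 0.573 d⁻¹

F/M = Q·S₀ / (V·X) = 2840 × 1030 / (1730 × 2950) = 0.5732 g BOD₅·(g VSS·d)⁻¹.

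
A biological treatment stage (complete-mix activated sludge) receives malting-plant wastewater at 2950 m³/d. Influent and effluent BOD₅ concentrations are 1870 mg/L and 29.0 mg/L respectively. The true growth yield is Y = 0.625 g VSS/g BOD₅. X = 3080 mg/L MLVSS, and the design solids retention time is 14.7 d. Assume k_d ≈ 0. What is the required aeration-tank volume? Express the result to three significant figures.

V ≈ 16200 m³

Biomass mass balance (decay neglected): V·X = Y·Q·(S₀ − S)·θ_c, so V = 0.625 × 2950 × (1870 − 29.0) × 14.7 / 3080 = 16200 m³.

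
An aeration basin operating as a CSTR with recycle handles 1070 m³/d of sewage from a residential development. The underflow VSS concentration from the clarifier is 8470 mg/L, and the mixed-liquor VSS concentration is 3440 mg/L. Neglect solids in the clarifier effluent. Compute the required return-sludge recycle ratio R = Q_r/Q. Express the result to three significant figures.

Mass balance around the secondary clarifier (neglecting effluent solids): R = X / (X_r − X) = 3440 / (8470 − 3440) = 0.6839.

R ≈ 0.684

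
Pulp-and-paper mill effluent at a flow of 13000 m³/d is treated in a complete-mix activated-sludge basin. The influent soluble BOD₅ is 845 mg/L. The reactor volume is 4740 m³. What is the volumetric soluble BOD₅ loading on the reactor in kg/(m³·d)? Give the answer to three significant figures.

L_v ≈ 2.32 kg soluble BOD₅/(m³·d)

L_v = Q S₀ / V = 13000 × 845 × 10⁻³ / 4740 = 2.318 kg/(m³·d).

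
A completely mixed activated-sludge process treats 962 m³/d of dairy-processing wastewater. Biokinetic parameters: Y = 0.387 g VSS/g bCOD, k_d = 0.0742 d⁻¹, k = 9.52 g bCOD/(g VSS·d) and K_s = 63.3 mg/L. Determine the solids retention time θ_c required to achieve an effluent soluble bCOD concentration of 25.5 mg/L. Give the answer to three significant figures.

θ_c ≈ 1.02 d

From 1/θ_c = Y·k·S/(K_s + S) − k_d: Y·k·S/(K_s+S) = 0.387 × 9.52 × 25.5 / (63.3 + 25.5) = 1.058 d⁻¹.
Then 1/θ_c = μ − k_d = 1.058 − 0.0742 = 0.9838 d⁻¹, giving θ_c = 1.016 d.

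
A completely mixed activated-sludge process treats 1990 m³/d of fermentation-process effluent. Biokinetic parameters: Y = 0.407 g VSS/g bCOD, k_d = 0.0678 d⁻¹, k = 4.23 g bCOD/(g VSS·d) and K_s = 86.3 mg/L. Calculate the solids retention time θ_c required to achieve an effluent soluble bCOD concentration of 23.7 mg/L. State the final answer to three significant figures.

θ_c ≈ 3.30 d

At the target effluent, Y k S/(K_s+S) = 0.407×4.23×23.7/110.0 = 0.3709 d⁻¹.
1/θ_c = 0.3709 − 0.0678 = 0.3031 d⁻¹, so θ_c = 3.299 d.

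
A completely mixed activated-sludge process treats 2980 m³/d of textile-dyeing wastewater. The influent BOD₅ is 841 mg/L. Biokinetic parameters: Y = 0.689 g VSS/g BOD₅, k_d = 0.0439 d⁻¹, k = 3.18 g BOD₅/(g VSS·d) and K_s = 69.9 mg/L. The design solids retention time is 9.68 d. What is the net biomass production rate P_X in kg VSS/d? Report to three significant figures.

P_X ≈ 1200 kg VSS/d

For a completely mixed reactor with recycle the Lawrence–McCarty relation gives S = K_s·(1 + k_d·θ_c) / [θ_c·(Y·k − k_d) − 1] = 69.9 × (1 + 0.0439 × 9.68) / [9.68 × (0.689 × 3.18 − 0.0439) − 1] = 99.60 / 19.78 = 5.035 mg/L.
Observed yield with endogenous decay: Y_obs = Y / (1 + k_d·θ_c) = 0.689 / (1 + 0.0439 × 9.68) = 0.689 / 1.425 = 0.4835 g VSS/g BOD₅.
Q·(S₀ − S) = 2980 × (841 − 5.03) × 10⁻³ = 2491 kg/d removed.
Net biomass production P_X = Y_obs × Q·(S₀ − S) = 0.4835 × 2491 = 1205 kg VSS/d.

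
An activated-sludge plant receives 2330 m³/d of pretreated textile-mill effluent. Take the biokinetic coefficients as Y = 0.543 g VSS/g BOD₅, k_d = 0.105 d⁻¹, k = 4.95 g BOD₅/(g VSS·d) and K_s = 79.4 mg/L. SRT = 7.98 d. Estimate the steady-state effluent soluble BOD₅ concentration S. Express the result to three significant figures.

S ≈ 7.44 mg/L

For a completely mixed reactor with recycle the Lawrence–McCarty relation gives S = K_s·(1 + k_d·θ_c) / [θ_c·(Y·k − k_d) − 1] = 79.4 × (1 + 0.105 × 7.98) / [7.98 × (0.543 × 4.95 − 0.105) − 1] = 145.9 / 19.61 = 7.441 mg/L.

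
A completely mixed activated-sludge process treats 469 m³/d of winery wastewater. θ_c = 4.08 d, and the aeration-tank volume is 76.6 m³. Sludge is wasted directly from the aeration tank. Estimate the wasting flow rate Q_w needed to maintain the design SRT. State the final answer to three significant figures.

Wasting from the aeration tank: Q_w = V / θ_c = 76.60 / 4.08 = 18.77 m³/d.

Q_w ≈ 18.8 m³/d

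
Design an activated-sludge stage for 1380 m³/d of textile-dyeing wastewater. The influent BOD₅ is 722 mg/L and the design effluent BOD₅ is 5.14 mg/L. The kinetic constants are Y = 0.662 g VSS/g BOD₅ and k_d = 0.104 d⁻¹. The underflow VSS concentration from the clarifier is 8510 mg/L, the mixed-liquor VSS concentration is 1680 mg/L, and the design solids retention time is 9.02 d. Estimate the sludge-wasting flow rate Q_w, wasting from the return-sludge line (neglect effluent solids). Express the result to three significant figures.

Steady-state biomass mass balance: V·X·(1 + k_d·θ_c) = Y·Q·(S₀ − S)·θ_c, so V = 0.662 × 1380 × (722 − 5.14) × 9.02 / [1680 × (1 + 0.104 × 9.02)] = 5.91×10^6 / 3256 = 1814 m³.
Q_w = (V·X)/(θ_c X_r) = 1814 × 1680 / (9.02 × 8510) = 39.71 m³/d.

Q_w ≈ 39.7 m³/d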